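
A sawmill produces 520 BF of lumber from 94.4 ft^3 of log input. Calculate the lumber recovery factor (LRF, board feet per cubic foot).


Formula: LRF = Lumber Output (BF) / Log Input (ft^3)
LRF = 520 BF / 94.4 ft^3
LRF = 5.51 BF/ft^3

5.51


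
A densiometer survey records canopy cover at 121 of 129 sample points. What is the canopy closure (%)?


Formula: Canopy closure = covered points / total points * 100
Closure = 121 / 129 * 100
Closure = 0.938 * 100 = 93.8%

93.8


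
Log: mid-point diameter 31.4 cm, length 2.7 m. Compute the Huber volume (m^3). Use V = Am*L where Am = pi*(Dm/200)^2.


Huber: V = Am * L,  Am = pi*(Dm/200)^2
Am = pi*(31.4/200)^2 = 0.077437 m^2
V = 0.077437*2.7 = 0.2091 m^3

0.2091


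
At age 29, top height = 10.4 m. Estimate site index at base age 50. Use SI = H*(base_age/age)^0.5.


Formula: SI = H_dom * (base_age / age)^0.5
Age ratio = 50 / 29 = 1.72414
sqrt(age_ratio) = 1.31306
SI = 10.4 * 1.31306 = 13.7 m

13.7


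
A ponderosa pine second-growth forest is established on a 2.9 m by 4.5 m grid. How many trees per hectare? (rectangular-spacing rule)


Formula: TPH = 10000 m^2/ha / (spacing_x * spacing_y)
Area per tree = 2.9 m * 4.5 m = 13.05 m^2
TPH = 10000 / 13.05 = 766 trees/ha

766


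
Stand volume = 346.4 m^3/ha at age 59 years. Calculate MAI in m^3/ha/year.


Formula: MAI = Total Volume / Stand Age
MAI = 346.4 m^3/ha / 59 years
MAI = 5.87 m^3/ha/year

5.87


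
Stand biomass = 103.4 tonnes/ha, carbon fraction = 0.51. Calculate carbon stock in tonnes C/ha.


Formula: Carbon Stock = Biomass * Carbon Fraction
C = 103.4 t/ha * 0.51
C = 52.7 t C/ha

52.7


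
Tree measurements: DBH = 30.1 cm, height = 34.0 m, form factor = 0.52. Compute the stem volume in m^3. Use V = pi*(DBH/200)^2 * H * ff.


Formula: V = pi * (DBH/200)^2 * H * ff
Radius = DBH/200 = 30.1/200 = 0.1505 m
Radius^2 = 0.1505^2 = 0.02265025 m^2
V = pi * 0.02265025 * 34.0 * 0.52
V = 1.258 m^3

1.258


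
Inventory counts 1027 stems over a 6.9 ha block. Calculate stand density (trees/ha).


Formula: Stand Density = N_trees / Area_ha
Density = 1027 trees / 6.9 ha
Density = 149 trees/ha

149


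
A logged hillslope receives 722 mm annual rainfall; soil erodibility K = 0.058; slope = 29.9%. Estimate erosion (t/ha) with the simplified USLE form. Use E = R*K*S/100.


Formula: E = R * K * S / 100  (simplified USLE)
R * K = 722 * 0.058 = 41.876
E = 41.876 * 29.9 / 100 = 12.52 t/ha

12.52


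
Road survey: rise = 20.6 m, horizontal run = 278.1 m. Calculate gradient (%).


Formula: Gradient = rise / run * 100
Gradient = 20.6 / 278.1 * 100 = 7.4%

7.4


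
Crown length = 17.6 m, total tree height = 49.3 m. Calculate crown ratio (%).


Formula: Crown Ratio = (Crown Length / Total Height) * 100
CR = (17.6 m / 49.3 m) * 100
CR = 0.357 * 100 = 35.7%

35.7


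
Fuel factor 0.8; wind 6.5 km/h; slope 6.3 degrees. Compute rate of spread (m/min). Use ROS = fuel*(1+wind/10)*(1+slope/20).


Formula: ROS = fuel * (1 + wind/10) * (1 + slope/20)
Wind factor = 1 + 6.5/10 = 1.65
Slope factor = 1 + 6.3/20 = 1.315
ROS = 0.8 * 1.65 * 1.315 = 1.74 m/min

1.74


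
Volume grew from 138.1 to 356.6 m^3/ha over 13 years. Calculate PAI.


Formula: PAI = (V_T2 - V_T1) / (T2 - T1)
Volume increment = 356.6 - 138.1 = 218.5 m^3/ha
PAI = 218.5 / 13 = 16.81 m^3/ha/year

16.81


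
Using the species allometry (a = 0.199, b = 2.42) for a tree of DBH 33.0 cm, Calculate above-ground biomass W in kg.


Formula: W = a * DBH^b  (allometric power law)
DBH^b = 33.0^2.42 = 4729.3748
W = 0.199 * 4729.3748 = 941.1 kg

941.1


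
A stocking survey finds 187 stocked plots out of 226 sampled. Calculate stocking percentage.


Formula: Stocking % = stocked plots / total plots * 100
Stocking = 187 / 226 * 100
Stocking = 0.8274 * 100 = 82.7%

82.7


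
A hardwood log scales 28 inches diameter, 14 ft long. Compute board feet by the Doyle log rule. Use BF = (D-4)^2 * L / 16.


Doyle: BF = (D - 4)^2 * L / 16
Adjusted diameter = 28 - 4 = 24 in
(D-4)^2 = 24^2 = 576
BF = 576 * 14 / 16 = 504 BF

504


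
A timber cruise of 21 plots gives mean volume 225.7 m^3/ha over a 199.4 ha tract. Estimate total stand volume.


Formula: Total Volume = Mean Volume per ha * Total Area
Total Volume = 225.7 m^3/ha * 199.4 ha
Total Volume = 45005 m^3

45005


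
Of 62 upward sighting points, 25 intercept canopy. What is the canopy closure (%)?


Formula: Canopy closure = covered points / total points * 100
Closure = 25 / 62 * 100
Closure = 0.4032 * 100 = 40.3%

40.3


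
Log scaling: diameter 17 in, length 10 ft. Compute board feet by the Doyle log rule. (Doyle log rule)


Doyle: BF = (D - 4)^2 * L / 16
Adjusted diameter = 17 - 4 = 13 in
(D-4)^2 = 13^2 = 169
BF = 169 * 10 / 16 = 106 BF

106


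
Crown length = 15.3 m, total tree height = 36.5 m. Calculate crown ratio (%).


Formula: Crown Ratio = (Crown Length / Total Height) * 100
CR = (15.3 m / 36.5 m) * 100
CR = 0.4192 * 100 = 41.9%

41.9


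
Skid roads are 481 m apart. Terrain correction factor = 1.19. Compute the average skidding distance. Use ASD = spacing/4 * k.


Formula: ASD = (spacing / 4) * correction
Uncorrected distance = spacing / 4 = 481 / 4 = 120.25 m
ASD = 120.25 * 1.19 = 143 m

143


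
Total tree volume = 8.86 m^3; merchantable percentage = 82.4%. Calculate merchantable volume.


Formula: MV = V_total * (merchantable_pct / 100)
Merchantable fraction = 82.4% / 100 = 0.824
MV = 8.86 m^3 * 0.824 = 7.301 m^3

7.301


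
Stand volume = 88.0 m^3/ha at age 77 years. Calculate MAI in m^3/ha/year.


Formula: MAI = Total Volume / Stand Age
MAI = 88.0 m^3/ha / 77 years
MAI = 1.14 m^3/ha/year

1.14


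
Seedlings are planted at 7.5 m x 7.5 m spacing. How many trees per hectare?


Formula: TPH = 10000 m^2/ha / (spacing_x * spacing_y)
Area per tree = 7.5 m * 7.5 m = 56.25 m^2
TPH = 10000 / 56.25 = 178 trees/ha

178


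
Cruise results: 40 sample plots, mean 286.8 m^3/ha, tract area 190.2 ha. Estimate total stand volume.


Formula: Total Volume = Mean Volume per ha * Total Area
Total Volume = 286.8 m^3/ha * 190.2 ha
Total Volume = 54549 m^3

54549


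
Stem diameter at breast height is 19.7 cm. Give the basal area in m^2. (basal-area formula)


Formula: BA = pi * (DBH/2)^2 / 10000  (cm^2 to m^2)
Radius = DBH/2 = 19.7/2 = 9.85 cm
BA = pi * 9.85^2 / 10000
   = 304.8052 cm^2 / 10000
   = 0.0305 m^2

0.0305


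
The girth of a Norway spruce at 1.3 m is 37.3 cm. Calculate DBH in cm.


Formula: DBH = C / pi
DBH = 37.3 / pi
pi = 3.14159...
DBH = 11.9 cm

11.9


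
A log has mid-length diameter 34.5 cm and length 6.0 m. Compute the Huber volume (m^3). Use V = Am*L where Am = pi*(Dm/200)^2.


Huber: V = Am * L,  Am = pi*(Dm/200)^2
Am = pi*(34.5/200)^2 = 0.093482 m^2
V = 0.093482*6.0 = 0.5609 m^3

0.5609


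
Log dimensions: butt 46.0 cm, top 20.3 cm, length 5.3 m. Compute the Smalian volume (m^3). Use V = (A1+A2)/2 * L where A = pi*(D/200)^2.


Smalian: V = (A1 + A2)/2 * L,  A = pi*(D/200)^2
A1 = pi*(46.0/200)^2 = 0.16619 m^2
A2 = pi*(20.3/200)^2 = 0.032365 m^2
V = (0.16619+0.032365)/2*5.3 = 0.5262 m^3

0.5262


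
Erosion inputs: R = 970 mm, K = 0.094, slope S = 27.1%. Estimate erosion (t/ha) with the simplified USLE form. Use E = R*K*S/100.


Formula: E = R * K * S / 100  (simplified USLE)
R * K = 970 * 0.094 = 91.18
E = 91.18 * 27.1 / 100 = 24.71 t/ha

24.71


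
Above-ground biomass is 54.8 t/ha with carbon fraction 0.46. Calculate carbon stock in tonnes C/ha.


Formula: Carbon Stock = Biomass * Carbon Fraction
C = 54.8 t/ha * 0.46
C = 25.2 t C/ha

25.2


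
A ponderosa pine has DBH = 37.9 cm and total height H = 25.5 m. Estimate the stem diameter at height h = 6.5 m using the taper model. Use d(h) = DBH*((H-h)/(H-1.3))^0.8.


Taper: d(h) = DBH * ((H - h) / (H - 1.3))^0.8
Numerator = H - h = 25.5 - 6.5 = 19.0 m
Denominator = H - 1.3 = 25.5 - 1.3 = 24.2 m
Ratio = 19.0 / 24.2 = 0.78512
d = 37.9 * 0.78512^0.8 = 31.2 cm

31.2


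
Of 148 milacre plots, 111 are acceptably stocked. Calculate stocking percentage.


Formula: Stocking % = stocked plots / total plots * 100
Stocking = 111 / 148 * 100
Stocking = 0.75 * 100 = 75.0%

75.0


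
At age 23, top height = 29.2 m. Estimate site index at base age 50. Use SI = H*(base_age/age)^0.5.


Formula: SI = H_dom * (base_age / age)^0.5
Age ratio = 50 / 23 = 2.17391
sqrt(age_ratio) = 1.47442
SI = 29.2 * 1.47442 = 43.1 m

43.1


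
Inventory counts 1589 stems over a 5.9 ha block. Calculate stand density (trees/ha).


Formula: Stand Density = N_trees / Area_ha
Density = 1589 trees / 5.9 ha
Density = 269 trees/ha

269


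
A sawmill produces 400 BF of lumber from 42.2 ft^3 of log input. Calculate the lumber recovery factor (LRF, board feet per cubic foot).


Formula: LRF = Lumber Output (BF) / Log Input (ft^3)
LRF = 400 BF / 42.2 ft^3
LRF = 9.48 BF/ft^3

9.48


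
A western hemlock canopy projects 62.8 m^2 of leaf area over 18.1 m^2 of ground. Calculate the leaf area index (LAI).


Formula: LAI = total leaf area / ground area  (dimensionless)
LAI = 62.8 m^2 / 18.1 m^2
LAI = 3.47

3.47


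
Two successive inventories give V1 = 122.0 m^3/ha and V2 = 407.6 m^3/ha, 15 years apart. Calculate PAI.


Formula: PAI = (V_T2 - V_T1) / (T2 - T1)
Volume increment = 407.6 - 122.0 = 285.6 m^3/ha
PAI = 285.6 / 15 = 19.04 m^3/ha/year

19.04


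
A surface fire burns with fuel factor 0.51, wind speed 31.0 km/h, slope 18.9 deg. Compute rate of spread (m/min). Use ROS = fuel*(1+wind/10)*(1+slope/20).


Formula: ROS = fuel * (1 + wind/10) * (1 + slope/20)
Wind factor = 1 + 31.0/10 = 4.1
Slope factor = 1 + 18.9/20 = 1.945
ROS = 0.51 * 4.1 * 1.945 = 4.07 m/min

4.07


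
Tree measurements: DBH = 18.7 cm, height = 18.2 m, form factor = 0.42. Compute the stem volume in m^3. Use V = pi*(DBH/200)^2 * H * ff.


Formula: V = pi * (DBH/200)^2 * H * ff
Radius = DBH/200 = 18.7/200 = 0.0935 m
Radius^2 = 0.0935^2 = 0.00874225 m^2
V = pi * 0.00874225 * 18.2 * 0.42
V = 0.21 m^3

0.21


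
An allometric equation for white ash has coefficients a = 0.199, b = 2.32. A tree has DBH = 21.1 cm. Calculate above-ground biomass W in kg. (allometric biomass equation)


Formula: W = a * DBH^b  (allometric power law)
DBH^b = 21.1^2.32 = 1181.2323
W = 0.199 * 1181.2323 = 235.1 kg

235.1


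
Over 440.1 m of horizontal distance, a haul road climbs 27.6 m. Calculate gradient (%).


Formula: Gradient = rise / run * 100
Gradient = 27.6 / 440.1 * 100 = 6.3%

6.3


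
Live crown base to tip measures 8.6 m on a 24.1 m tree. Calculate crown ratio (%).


Formula: Crown Ratio = (Crown Length / Total Height) * 100
CR = (8.6 m / 24.1 m) * 100
CR = 0.3568 * 100 = 35.7%

35.7


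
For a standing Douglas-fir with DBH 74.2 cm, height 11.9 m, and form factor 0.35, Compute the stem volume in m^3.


Formula: V = pi * (DBH/200)^2 * H * ff
Radius = DBH/200 = 74.2/200 = 0.371 m
Radius^2 = 0.371^2 = 0.137641 m^2
V = pi * 0.137641 * 11.9 * 0.35
V = 1.801 m^3

1.801


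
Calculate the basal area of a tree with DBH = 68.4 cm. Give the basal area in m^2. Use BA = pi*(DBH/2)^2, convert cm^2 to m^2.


Formula: BA = pi * (DBH/2)^2 / 10000  (cm^2 to m^2)
Radius = DBH/2 = 68.4/2 = 34.2 cm
BA = pi * 34.2^2 / 10000
   = 3674.5324 cm^2 / 10000
   = 0.3675 m^2

0.3675


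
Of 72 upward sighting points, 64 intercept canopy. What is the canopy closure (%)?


Formula: Canopy closure = covered points / total points * 100
Closure = 64 / 72 * 100
Closure = 0.8889 * 100 = 88.9%

88.9


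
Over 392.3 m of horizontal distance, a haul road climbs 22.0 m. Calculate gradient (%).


Formula: Gradient = rise / run * 100
Gradient = 22.0 / 392.3 * 100 = 5.6%

5.6


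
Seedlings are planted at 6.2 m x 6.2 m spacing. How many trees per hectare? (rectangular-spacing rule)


Formula: TPH = 10000 m^2/ha / (spacing_x * spacing_y)
Area per tree = 6.2 m * 6.2 m = 38.44 m^2
TPH = 10000 / 38.44 = 260 trees/ha

260


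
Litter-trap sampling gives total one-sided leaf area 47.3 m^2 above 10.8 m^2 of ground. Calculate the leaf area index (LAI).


Formula: LAI = total leaf area / ground area  (dimensionless)
LAI = 47.3 m^2 / 10.8 m^2
LAI = 4.38

4.38


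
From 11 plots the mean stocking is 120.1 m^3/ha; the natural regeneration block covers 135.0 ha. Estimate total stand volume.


Formula: Total Volume = Mean Volume per ha * Total Area
Total Volume = 120.1 m^3/ha * 135.0 ha
Total Volume = 16214 m^3

16214


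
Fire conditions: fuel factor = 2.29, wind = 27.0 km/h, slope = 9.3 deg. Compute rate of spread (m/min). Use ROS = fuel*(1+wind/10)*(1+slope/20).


Formula: ROS = fuel * (1 + wind/10) * (1 + slope/20)
Wind factor = 1 + 27.0/10 = 3.7
Slope factor = 1 + 9.3/20 = 1.465
ROS = 2.29 * 3.7 * 1.465 = 12.41 m/min

12.41


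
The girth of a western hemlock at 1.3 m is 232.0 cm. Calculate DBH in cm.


Formula: DBH = C / pi
DBH = 232.0 / pi
pi = 3.14159...
DBH = 73.8 cm

73.8


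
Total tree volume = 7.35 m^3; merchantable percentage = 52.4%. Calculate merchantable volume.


Formula: MV = V_total * (merchantable_pct / 100)
Merchantable fraction = 52.4% / 100 = 0.524
MV = 7.35 m^3 * 0.524 = 3.851 m^3

3.851


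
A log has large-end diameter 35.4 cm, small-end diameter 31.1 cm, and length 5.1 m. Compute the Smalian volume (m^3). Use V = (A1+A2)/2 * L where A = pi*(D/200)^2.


Smalian: V = (A1 + A2)/2 * L,  A = pi*(D/200)^2
A1 = pi*(35.4/200)^2 = 0.098423 m^2
A2 = pi*(31.1/200)^2 = 0.075964 m^2
V = (0.098423+0.075964)/2*5.1 = 0.4447 m^3

0.4447


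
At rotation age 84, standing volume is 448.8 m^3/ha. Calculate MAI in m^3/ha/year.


Formula: MAI = Total Volume / Stand Age
MAI = 448.8 m^3/ha / 84 years
MAI = 5.34 m^3/ha/year

5.34


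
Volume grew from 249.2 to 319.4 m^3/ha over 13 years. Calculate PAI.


Formula: PAI = (V_T2 - V_T1) / (T2 - T1)
Volume increment = 319.4 - 249.2 = 70.2 m^3/ha
PAI = 70.2 / 13 = 5.4 m^3/ha/year

5.4


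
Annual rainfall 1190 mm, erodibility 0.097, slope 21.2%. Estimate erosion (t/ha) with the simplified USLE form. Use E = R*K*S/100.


Formula: E = R * K * S / 100  (simplified USLE)
R * K = 1190 * 0.097 = 115.43
E = 115.43 * 21.2 / 100 = 24.47 t/ha

24.47


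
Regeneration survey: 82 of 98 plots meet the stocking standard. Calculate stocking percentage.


Formula: Stocking % = stocked plots / total plots * 100
Stocking = 82 / 98 * 100
Stocking = 0.8367 * 100 = 83.7%

83.7


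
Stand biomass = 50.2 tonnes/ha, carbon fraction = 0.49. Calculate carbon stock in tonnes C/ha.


Formula: Carbon Stock = Biomass * Carbon Fraction
C = 50.2 t/ha * 0.49
C = 24.6 t C/ha

24.6


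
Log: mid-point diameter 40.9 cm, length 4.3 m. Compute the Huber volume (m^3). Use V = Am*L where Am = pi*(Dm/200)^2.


Huber: V = Am * L,  Am = pi*(Dm/200)^2
Am = pi*(40.9/200)^2 = 0.131382 m^2
V = 0.131382*4.3 = 0.5649 m^3

0.5649


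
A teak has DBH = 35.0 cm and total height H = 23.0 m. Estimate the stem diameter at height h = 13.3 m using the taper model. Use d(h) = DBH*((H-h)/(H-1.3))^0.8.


Taper: d(h) = DBH * ((H - h) / (H - 1.3))^0.8
Numerator = H - h = 23.0 - 13.3 = 9.7 m
Denominator = H - 1.3 = 23.0 - 1.3 = 21.7 m
Ratio = 9.7 / 21.7 = 0.447
d = 35.0 * 0.447^0.8 = 18.4 cm

18.4


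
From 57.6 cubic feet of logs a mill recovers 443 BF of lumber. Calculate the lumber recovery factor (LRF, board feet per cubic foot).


Formula: LRF = Lumber Output (BF) / Log Input (ft^3)
LRF = 443 BF / 57.6 ft^3
LRF = 7.69 BF/ft^3

7.69


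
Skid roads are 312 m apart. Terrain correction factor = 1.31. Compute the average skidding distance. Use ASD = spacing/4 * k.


Formula: ASD = (spacing / 4) * correction
Uncorrected distance = spacing / 4 = 312 / 4 = 78 m
ASD = 78 * 1.31 = 102 m

102


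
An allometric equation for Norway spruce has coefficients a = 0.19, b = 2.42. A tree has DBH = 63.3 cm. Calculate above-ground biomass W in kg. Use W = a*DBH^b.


Formula: W = a * DBH^b  (allometric power law)
DBH^b = 63.3^2.42 = 22876.8897
W = 0.19 * 22876.8897 = 4346.6 kg

4346.6


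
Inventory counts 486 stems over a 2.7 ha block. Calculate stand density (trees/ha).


Formula: Stand Density = N_trees / Area_ha
Density = 486 trees / 2.7 ha
Density = 180 trees/ha

180


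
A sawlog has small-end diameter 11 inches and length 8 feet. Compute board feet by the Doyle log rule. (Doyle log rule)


Doyle: BF = (D - 4)^2 * L / 16
Adjusted diameter = 11 - 4 = 7 in
(D-4)^2 = 7^2 = 49
BF = 49 * 8 / 16 = 25 BF

25


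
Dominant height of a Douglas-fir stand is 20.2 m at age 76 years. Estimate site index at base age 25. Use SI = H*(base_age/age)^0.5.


Formula: SI = H_dom * (base_age / age)^0.5
Age ratio = 25 / 76 = 0.32895
sqrt(age_ratio) = 0.57354
SI = 20.2 * 0.57354 = 11.6 m

11.6


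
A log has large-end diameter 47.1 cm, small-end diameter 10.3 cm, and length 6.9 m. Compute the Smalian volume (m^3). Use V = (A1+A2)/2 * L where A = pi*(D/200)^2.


Smalian: V = (A1 + A2)/2 * L,  A = pi*(D/200)^2
A1 = pi*(47.1/200)^2 = 0.174234 m^2
A2 = pi*(10.3/200)^2 = 0.008332 m^2
V = (0.174234+0.008332)/2*6.9 = 0.6299 m^3

0.6299


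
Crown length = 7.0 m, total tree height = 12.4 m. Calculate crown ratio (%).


Formula: Crown Ratio = (Crown Length / Total Height) * 100
CR = (7.0 m / 12.4 m) * 100
CR = 0.5645 * 100 = 56.5%

56.5


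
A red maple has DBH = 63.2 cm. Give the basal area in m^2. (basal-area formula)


Formula: BA = pi * (DBH/2)^2 / 10000  (cm^2 to m^2)
Radius = DBH/2 = 63.2/2 = 31.6 cm
BA = pi * 31.6^2 / 10000
   = 3137.0688 cm^2 / 10000
   = 0.3137 m^2

0.3137


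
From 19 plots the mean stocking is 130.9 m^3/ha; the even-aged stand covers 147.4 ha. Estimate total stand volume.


Formula: Total Volume = Mean Volume per ha * Total Area
Total Volume = 130.9 m^3/ha * 147.4 ha
Total Volume = 19295 m^3

19295


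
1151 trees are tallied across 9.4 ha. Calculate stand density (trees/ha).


Formula: Stand Density = N_trees / Area_ha
Density = 1151 trees / 9.4 ha
Density = 122 trees/ha

122


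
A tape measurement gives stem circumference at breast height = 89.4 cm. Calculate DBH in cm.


Formula: DBH = C / pi
DBH = 89.4 / pi
pi = 3.14159...
DBH = 28.5 cm

28.5


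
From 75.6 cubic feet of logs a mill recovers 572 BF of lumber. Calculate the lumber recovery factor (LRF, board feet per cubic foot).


Formula: LRF = Lumber Output (BF) / Log Input (ft^3)
LRF = 572 BF / 75.6 ft^3
LRF = 7.57 BF/ft^3

7.57


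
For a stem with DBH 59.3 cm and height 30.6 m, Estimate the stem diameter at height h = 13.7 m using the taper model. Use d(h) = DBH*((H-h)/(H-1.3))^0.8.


Taper: d(h) = DBH * ((H - h) / (H - 1.3))^0.8
Numerator = H - h = 30.6 - 13.7 = 16.9 m
Denominator = H - 1.3 = 30.6 - 1.3 = 29.3 m
Ratio = 16.9 / 29.3 = 0.57679
d = 59.3 * 0.57679^0.8 = 38.2 cm

38.2


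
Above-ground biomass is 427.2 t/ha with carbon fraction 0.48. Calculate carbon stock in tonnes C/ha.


Formula: Carbon Stock = Biomass * Carbon Fraction
C = 427.2 t/ha * 0.48
C = 205.1 t C/ha

205.1


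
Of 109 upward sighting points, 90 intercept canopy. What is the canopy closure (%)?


Formula: Canopy closure = covered points / total points * 100
Closure = 90 / 109 * 100
Closure = 0.8257 * 100 = 82.6%

82.6


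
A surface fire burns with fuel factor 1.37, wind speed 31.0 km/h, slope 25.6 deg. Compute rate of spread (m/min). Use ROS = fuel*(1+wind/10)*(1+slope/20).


Formula: ROS = fuel * (1 + wind/10) * (1 + slope/20)
Wind factor = 1 + 31.0/10 = 4.1
Slope factor = 1 + 25.6/20 = 2.28
ROS = 1.37 * 4.1 * 2.28 = 12.81 m/min

12.81


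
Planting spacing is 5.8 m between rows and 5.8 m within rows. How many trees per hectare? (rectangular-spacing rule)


Formula: TPH = 10000 m^2/ha / (spacing_x * spacing_y)
Area per tree = 5.8 m * 5.8 m = 33.64 m^2
TPH = 10000 / 33.64 = 297 trees/ha

297


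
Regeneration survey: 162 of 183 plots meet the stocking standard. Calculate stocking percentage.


Formula: Stocking % = stocked plots / total plots * 100
Stocking = 162 / 183 * 100
Stocking = 0.8852 * 100 = 88.5%

88.5


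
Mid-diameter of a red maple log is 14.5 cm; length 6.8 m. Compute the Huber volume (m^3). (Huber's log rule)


Huber: V = Am * L,  Am = pi*(Dm/200)^2
Am = pi*(14.5/200)^2 = 0.016513 m^2
V = 0.016513*6.8 = 0.1123 m^3

0.1123


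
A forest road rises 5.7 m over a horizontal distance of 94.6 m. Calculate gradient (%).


Formula: Gradient = rise / run * 100
Gradient = 5.7 / 94.6 * 100 = 6.0%

6.0


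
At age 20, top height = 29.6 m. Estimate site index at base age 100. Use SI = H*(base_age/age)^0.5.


Formula: SI = H_dom * (base_age / age)^0.5
Age ratio = 100 / 20 = 5.0
sqrt(age_ratio) = 2.23607
SI = 29.6 * 2.23607 = 66.2 m

66.2


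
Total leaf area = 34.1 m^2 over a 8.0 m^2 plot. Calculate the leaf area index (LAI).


Formula: LAI = total leaf area / ground area  (dimensionless)
LAI = 34.1 m^2 / 8.0 m^2
LAI = 4.26

4.26


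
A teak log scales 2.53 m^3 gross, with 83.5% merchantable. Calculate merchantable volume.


Formula: MV = V_total * (merchantable_pct / 100)
Merchantable fraction = 83.5% / 100 = 0.835
MV = 2.53 m^3 * 0.835 = 2.113 m^3

2.113


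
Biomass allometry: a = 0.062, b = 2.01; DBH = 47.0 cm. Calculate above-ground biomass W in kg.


Formula: W = a * DBH^b  (allometric power law)
DBH^b = 47.0^2.01 = 2295.7082
W = 0.062 * 2295.7082 = 142.3 kg

142.3


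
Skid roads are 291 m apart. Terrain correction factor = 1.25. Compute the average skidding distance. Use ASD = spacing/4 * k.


Formula: ASD = (spacing / 4) * correction
Uncorrected distance = spacing / 4 = 291 / 4 = 72.75 m
ASD = 72.75 * 1.25 = 91 m

91


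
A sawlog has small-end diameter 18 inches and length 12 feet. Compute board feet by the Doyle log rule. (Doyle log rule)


Doyle: BF = (D - 4)^2 * L / 16
Adjusted diameter = 18 - 4 = 14 in
(D-4)^2 = 14^2 = 196
BF = 196 * 12 / 16 = 147 BF

147


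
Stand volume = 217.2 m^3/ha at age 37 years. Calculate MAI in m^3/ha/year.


Formula: MAI = Total Volume / Stand Age
MAI = 217.2 m^3/ha / 37 years
MAI = 5.87 m^3/ha/year

5.87


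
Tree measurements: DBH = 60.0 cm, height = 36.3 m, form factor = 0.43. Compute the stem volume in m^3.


Formula: V = pi * (DBH/200)^2 * H * ff
Radius = DBH/200 = 60.0/200 = 0.3 m
Radius^2 = 0.3^2 = 0.09 m^2
V = pi * 0.09 * 36.3 * 0.43
V = 4.413 m^3

4.413


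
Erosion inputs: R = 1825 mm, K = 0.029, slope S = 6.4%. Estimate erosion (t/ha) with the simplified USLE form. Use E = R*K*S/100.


Formula: E = R * K * S / 100  (simplified USLE)
R * K = 1825 * 0.029 = 52.925
E = 52.925 * 6.4 / 100 = 3.39 t/ha

3.39


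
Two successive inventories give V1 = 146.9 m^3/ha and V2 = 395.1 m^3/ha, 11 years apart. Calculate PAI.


Formula: PAI = (V_T2 - V_T1) / (T2 - T1)
Volume increment = 395.1 - 146.9 = 248.2 m^3/ha
PAI = 248.2 / 11 = 22.56 m^3/ha/year

22.56


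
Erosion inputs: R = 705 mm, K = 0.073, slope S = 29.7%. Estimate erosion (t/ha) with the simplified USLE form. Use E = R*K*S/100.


Formula: E = R * K * S / 100  (simplified USLE)
R * K = 705 * 0.073 = 51.465
E = 51.465 * 29.7 / 100 = 15.29 t/ha

15.29


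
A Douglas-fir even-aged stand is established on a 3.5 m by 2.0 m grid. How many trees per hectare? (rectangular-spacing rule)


Formula: TPH = 10000 m^2/ha / (spacing_x * spacing_y)
Area per tree = 3.5 m * 2.0 m = 7.0 m^2
TPH = 10000 / 7.0 = 1429 trees/ha

1429


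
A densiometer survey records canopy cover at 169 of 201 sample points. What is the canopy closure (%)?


Formula: Canopy closure = covered points / total points * 100
Closure = 169 / 201 * 100
Closure = 0.8408 * 100 = 84.1%

84.1


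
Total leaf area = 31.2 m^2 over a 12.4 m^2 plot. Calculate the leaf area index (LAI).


Formula: LAI = total leaf area / ground area  (dimensionless)
LAI = 31.2 m^2 / 12.4 m^2
LAI = 2.52

2.52


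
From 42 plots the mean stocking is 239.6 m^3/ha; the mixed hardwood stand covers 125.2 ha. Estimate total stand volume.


Formula: Total Volume = Mean Volume per ha * Total Area
Total Volume = 239.6 m^3/ha * 125.2 ha
Total Volume = 29998 m^3

29998


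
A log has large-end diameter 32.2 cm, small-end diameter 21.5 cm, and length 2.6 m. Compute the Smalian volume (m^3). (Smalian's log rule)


Smalian: V = (A1 + A2)/2 * L,  A = pi*(D/200)^2
A1 = pi*(32.2/200)^2 = 0.081433 m^2
A2 = pi*(21.5/200)^2 = 0.036305 m^2
V = (0.081433+0.036305)/2*2.6 = 0.1531 m^3

0.1531


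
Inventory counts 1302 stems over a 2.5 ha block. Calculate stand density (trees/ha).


Formula: Stand Density = N_trees / Area_ha
Density = 1302 trees / 2.5 ha
Density = 521 trees/ha

521


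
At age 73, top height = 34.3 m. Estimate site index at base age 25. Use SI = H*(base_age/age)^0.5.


Formula: SI = H_dom * (base_age / age)^0.5
Age ratio = 25 / 73 = 0.34247
sqrt(age_ratio) = 0.58521
SI = 34.3 * 0.58521 = 20.1 m

20.1


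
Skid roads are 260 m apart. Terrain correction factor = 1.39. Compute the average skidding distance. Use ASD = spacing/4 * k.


Formula: ASD = (spacing / 4) * correction
Uncorrected distance = spacing / 4 = 260 / 4 = 65 m
ASD = 65 * 1.39 = 90 m

90


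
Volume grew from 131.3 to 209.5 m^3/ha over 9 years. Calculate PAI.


Formula: PAI = (V_T2 - V_T1) / (T2 - T1)
Volume increment = 209.5 - 131.3 = 78.2 m^3/ha
PAI = 78.2 / 9 = 8.69 m^3/ha/year

8.69


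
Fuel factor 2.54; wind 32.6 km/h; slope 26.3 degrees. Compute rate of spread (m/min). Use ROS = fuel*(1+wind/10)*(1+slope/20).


Formula: ROS = fuel * (1 + wind/10) * (1 + slope/20)
Wind factor = 1 + 32.6/10 = 4.26
Slope factor = 1 + 26.3/20 = 2.315
ROS = 2.54 * 4.26 * 2.315 = 25.05 m/min

25.05


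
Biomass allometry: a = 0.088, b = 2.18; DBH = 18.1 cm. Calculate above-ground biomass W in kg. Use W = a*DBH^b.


Formula: W = a * DBH^b  (allometric power law)
DBH^b = 18.1^2.18 = 551.7461
W = 0.088 * 551.7461 = 48.6 kg

48.6


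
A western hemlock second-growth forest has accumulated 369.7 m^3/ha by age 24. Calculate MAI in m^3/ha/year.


Formula: MAI = Total Volume / Stand Age
MAI = 369.7 m^3/ha / 24 years
MAI = 15.4 m^3/ha/year

15.4


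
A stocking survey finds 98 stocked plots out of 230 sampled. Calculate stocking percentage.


Formula: Stocking % = stocked plots / total plots * 100
Stocking = 98 / 230 * 100
Stocking = 0.4261 * 100 = 42.6%

42.6


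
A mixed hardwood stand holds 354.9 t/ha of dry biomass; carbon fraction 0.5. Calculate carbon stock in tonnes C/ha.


Formula: Carbon Stock = Biomass * Carbon Fraction
C = 354.9 t/ha * 0.5
C = 177.5 t C/ha

177.5


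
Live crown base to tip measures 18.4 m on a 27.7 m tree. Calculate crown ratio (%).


Formula: Crown Ratio = (Crown Length / Total Height) * 100
CR = (18.4 m / 27.7 m) * 100
CR = 0.6643 * 100 = 66.4%

66.4


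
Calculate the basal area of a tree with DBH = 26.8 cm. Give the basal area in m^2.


Formula: BA = pi * (DBH/2)^2 / 10000  (cm^2 to m^2)
Radius = DBH/2 = 26.8/2 = 13.4 cm
BA = pi * 13.4^2 / 10000
   = 564.1044 cm^2 / 10000
   = 0.0564 m^2

0.0564


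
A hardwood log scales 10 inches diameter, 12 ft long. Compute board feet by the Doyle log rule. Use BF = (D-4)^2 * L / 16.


Doyle: BF = (D - 4)^2 * L / 16
Adjusted diameter = 10 - 4 = 6 in
(D-4)^2 = 6^2 = 36
BF = 36 * 12 / 16 = 27 BF

27


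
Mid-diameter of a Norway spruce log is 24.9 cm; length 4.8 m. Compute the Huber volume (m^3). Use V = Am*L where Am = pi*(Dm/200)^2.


Huber: V = Am * L,  Am = pi*(Dm/200)^2
Am = pi*(24.9/200)^2 = 0.048695 m^2
V = 0.048695*4.8 = 0.2337 m^3

0.2337


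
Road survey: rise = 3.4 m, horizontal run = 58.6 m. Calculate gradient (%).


Formula: Gradient = rise / run * 100
Gradient = 3.4 / 58.6 * 100 = 5.8%

5.8


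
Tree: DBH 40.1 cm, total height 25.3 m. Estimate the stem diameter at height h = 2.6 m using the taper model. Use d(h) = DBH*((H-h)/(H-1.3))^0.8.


Taper: d(h) = DBH * ((H - h) / (H - 1.3))^0.8
Numerator = H - h = 25.3 - 2.6 = 22.7 m
Denominator = H - 1.3 = 25.3 - 1.3 = 24.0 m
Ratio = 22.7 / 24.0 = 0.94583
d = 40.1 * 0.94583^0.8 = 38.4 cm

38.4


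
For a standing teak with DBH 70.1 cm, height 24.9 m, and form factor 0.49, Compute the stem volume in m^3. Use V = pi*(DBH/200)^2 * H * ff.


Formula: V = pi * (DBH/200)^2 * H * ff
Radius = DBH/200 = 70.1/200 = 0.3505 m
Radius^2 = 0.3505^2 = 0.12285025 m^2
V = pi * 0.12285025 * 24.9 * 0.49
V = 4.709 m^3

4.709


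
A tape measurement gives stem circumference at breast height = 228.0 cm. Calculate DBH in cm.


Formula: DBH = C / pi
DBH = 228.0 / pi
pi = 3.14159...
DBH = 72.6 cm

72.6


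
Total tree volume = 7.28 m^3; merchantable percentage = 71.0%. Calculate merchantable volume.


Formula: MV = V_total * (merchantable_pct / 100)
Merchantable fraction = 71.0% / 100 = 0.71
MV = 7.28 m^3 * 0.71 = 5.169 m^3

5.169


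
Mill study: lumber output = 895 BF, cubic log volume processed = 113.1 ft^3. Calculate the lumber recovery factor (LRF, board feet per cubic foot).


Formula: LRF = Lumber Output (BF) / Log Input (ft^3)
LRF = 895 BF / 113.1 ft^3
LRF = 7.91 BF/ft^3

7.91


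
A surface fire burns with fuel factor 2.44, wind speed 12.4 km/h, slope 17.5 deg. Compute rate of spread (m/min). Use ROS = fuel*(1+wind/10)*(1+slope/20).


Formula: ROS = fuel * (1 + wind/10) * (1 + slope/20)
Wind factor = 1 + 12.4/10 = 2.24
Slope factor = 1 + 17.5/20 = 1.875
ROS = 2.44 * 2.24 * 1.875 = 10.25 m/min

10.25


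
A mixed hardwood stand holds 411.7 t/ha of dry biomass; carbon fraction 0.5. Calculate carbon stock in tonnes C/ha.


Formula: Carbon Stock = Biomass * Carbon Fraction
C = 411.7 t/ha * 0.5
C = 205.9 t C/ha

205.9


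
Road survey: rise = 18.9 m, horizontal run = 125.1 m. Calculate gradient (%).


Formula: Gradient = rise / run * 100
Gradient = 18.9 / 125.1 * 100 = 15.1%

15.1


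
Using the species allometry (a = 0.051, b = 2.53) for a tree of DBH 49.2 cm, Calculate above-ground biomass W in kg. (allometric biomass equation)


Formula: W = a * DBH^b  (allometric power law)
DBH^b = 49.2^2.53 = 19084.1012
W = 0.051 * 19084.1012 = 973.3 kg

973.3


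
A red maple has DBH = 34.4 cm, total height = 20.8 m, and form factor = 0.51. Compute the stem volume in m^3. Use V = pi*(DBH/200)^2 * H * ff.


Formula: V = pi * (DBH/200)^2 * H * ff
Radius = DBH/200 = 34.4/200 = 0.172 m
Radius^2 = 0.172^2 = 0.029584 m^2
V = pi * 0.029584 * 20.8 * 0.51
V = 0.986 m^3

0.986


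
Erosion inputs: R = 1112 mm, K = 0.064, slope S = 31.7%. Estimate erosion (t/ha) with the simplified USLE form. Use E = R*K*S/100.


Formula: E = R * K * S / 100  (simplified USLE)
R * K = 1112 * 0.064 = 71.168
E = 71.168 * 31.7 / 100 = 22.56 t/ha

22.56


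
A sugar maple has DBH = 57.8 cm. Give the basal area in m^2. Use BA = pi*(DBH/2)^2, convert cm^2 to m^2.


Formula: BA = pi * (DBH/2)^2 / 10000  (cm^2 to m^2)
Radius = DBH/2 = 57.8/2 = 28.9 cm
BA = pi * 28.9^2 / 10000
   = 2623.8896 cm^2 / 10000
   = 0.2624 m^2

0.2624


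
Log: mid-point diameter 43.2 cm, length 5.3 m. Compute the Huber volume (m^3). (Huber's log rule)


Huber: V = Am * L,  Am = pi*(Dm/200)^2
Am = pi*(43.2/200)^2 = 0.146574 m^2
V = 0.146574*5.3 = 0.7768 m^3

0.7768


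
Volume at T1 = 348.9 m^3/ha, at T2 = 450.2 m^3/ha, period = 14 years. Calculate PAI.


Formula: PAI = (V_T2 - V_T1) / (T2 - T1)
Volume increment = 450.2 - 348.9 = 101.3 m^3/ha
PAI = 101.3 / 14 = 7.24 m^3/ha/year

7.24


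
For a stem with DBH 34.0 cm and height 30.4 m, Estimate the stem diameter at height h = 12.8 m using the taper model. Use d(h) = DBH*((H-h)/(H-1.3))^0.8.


Taper: d(h) = DBH * ((H - h) / (H - 1.3))^0.8
Numerator = H - h = 30.4 - 12.8 = 17.6 m
Denominator = H - 1.3 = 30.4 - 1.3 = 29.1 m
Ratio = 17.6 / 29.1 = 0.60481
d = 34.0 * 0.60481^0.8 = 22.7 cm

22.7


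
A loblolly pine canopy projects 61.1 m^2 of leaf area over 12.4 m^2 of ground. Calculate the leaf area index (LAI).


Formula: LAI = total leaf area / ground area  (dimensionless)
LAI = 61.1 m^2 / 12.4 m^2
LAI = 4.93

4.93


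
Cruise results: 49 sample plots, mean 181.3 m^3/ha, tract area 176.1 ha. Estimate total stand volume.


Formula: Total Volume = Mean Volume per ha * Total Area
Total Volume = 181.3 m^3/ha * 176.1 ha
Total Volume = 31927 m^3

31927


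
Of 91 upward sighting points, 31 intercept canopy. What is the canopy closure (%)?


Formula: Canopy closure = covered points / total points * 100
Closure = 31 / 91 * 100
Closure = 0.3407 * 100 = 34.1%

34.1


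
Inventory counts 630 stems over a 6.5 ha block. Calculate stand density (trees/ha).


Formula: Stand Density = N_trees / Area_ha
Density = 630 trees / 6.5 ha
Density = 97 trees/ha

97


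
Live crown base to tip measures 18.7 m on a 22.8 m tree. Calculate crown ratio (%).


Formula: Crown Ratio = (Crown Length / Total Height) * 100
CR = (18.7 m / 22.8 m) * 100
CR = 0.8202 * 100 = 82.0%

82.0


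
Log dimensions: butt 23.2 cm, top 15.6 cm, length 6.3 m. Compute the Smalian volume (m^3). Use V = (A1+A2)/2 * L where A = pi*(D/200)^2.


Smalian: V = (A1 + A2)/2 * L,  A = pi*(D/200)^2
A1 = pi*(23.2/200)^2 = 0.042273 m^2
A2 = pi*(15.6/200)^2 = 0.019113 m^2
V = (0.042273+0.019113)/2*6.3 = 0.1934 m^3

0.1934


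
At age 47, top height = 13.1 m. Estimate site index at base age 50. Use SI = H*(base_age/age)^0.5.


Formula: SI = H_dom * (base_age / age)^0.5
Age ratio = 50 / 47 = 1.06383
sqrt(age_ratio) = 1.03142
SI = 13.1 * 1.03142 = 13.5 m

13.5


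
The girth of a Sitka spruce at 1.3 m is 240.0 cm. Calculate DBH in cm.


Formula: DBH = C / pi
DBH = 240.0 / pi
pi = 3.14159...
DBH = 76.4 cm

76.4


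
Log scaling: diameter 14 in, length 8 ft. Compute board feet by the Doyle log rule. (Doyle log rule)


Doyle: BF = (D - 4)^2 * L / 16
Adjusted diameter = 14 - 4 = 10 in
(D-4)^2 = 10^2 = 100
BF = 100 * 8 / 16 = 50 BF

50


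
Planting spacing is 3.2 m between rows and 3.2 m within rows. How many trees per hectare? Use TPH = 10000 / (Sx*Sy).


Formula: TPH = 10000 m^2/ha / (spacing_x * spacing_y)
Area per tree = 3.2 m * 3.2 m = 10.24 m^2
TPH = 10000 / 10.24 = 977 trees/ha

977


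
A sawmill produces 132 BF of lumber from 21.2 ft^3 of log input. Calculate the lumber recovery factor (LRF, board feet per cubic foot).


Formula: LRF = Lumber Output (BF) / Log Input (ft^3)
LRF = 132 BF / 21.2 ft^3
LRF = 6.23 BF/ft^3

6.23


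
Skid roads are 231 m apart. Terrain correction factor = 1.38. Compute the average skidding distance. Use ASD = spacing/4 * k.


Formula: ASD = (spacing / 4) * correction
Uncorrected distance = spacing / 4 = 231 / 4 = 57.75 m
ASD = 57.75 * 1.38 = 80 m

80


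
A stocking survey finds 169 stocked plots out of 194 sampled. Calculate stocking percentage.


Formula: Stocking % = stocked plots / total plots * 100
Stocking = 169 / 194 * 100
Stocking = 0.8711 * 100 = 87.1%

87.1


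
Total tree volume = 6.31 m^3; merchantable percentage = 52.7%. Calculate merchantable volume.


Formula: MV = V_total * (merchantable_pct / 100)
Merchantable fraction = 52.7% / 100 = 0.527
MV = 6.31 m^3 * 0.527 = 3.325 m^3

3.325


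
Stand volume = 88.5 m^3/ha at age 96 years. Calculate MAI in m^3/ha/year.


Formula: MAI = Total Volume / Stand Age
MAI = 88.5 m^3/ha / 96 years
MAI = 0.92 m^3/ha/year

0.92


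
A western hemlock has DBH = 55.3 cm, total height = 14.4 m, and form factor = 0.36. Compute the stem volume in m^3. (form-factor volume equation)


Formula: V = pi * (DBH/200)^2 * H * ff
Radius = DBH/200 = 55.3/200 = 0.2765 m
Radius^2 = 0.2765^2 = 0.07645225 m^2
V = pi * 0.07645225 * 14.4 * 0.36
V = 1.245 m^3

1.245


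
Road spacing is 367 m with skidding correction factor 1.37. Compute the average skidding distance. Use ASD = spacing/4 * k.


Formula: ASD = (spacing / 4) * correction
Uncorrected distance = spacing / 4 = 367 / 4 = 91.75 m
ASD = 91.75 * 1.37 = 126 m

126


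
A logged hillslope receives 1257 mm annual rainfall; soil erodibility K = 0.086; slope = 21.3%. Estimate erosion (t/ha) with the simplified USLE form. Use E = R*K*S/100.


Formula: E = R * K * S / 100  (simplified USLE)
R * K = 1257 * 0.086 = 108.102
E = 108.102 * 21.3 / 100 = 23.03 t/ha

23.03


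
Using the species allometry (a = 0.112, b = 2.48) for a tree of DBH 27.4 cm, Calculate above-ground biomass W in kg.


Formula: W = a * DBH^b  (allometric power law)
DBH^b = 27.4^2.48 = 3678.0819
W = 0.112 * 3678.0819 = 411.9 kg

411.9


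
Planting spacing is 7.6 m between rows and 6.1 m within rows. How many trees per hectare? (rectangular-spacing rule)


Formula: TPH = 10000 m^2/ha / (spacing_x * spacing_y)
Area per tree = 7.6 m * 6.1 m = 46.36 m^2
TPH = 10000 / 46.36 = 216 trees/ha

216


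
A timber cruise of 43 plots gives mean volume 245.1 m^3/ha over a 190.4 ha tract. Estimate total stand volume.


Formula: Total Volume = Mean Volume per ha * Total Area
Total Volume = 245.1 m^3/ha * 190.4 ha
Total Volume = 46667 m^3

46667


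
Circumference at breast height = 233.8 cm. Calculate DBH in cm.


Formula: DBH = C / pi
DBH = 233.8 / pi
pi = 3.14159...
DBH = 74.4 cm

74.4


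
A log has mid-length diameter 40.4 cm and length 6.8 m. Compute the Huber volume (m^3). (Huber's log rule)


Huber: V = Am * L,  Am = pi*(Dm/200)^2
Am = pi*(40.4/200)^2 = 0.12819 m^2
V = 0.12819*6.8 = 0.8717 m^3

0.8717


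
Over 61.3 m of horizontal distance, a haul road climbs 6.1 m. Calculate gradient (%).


Formula: Gradient = rise / run * 100
Gradient = 6.1 / 61.3 * 100 = 10.0%

10.0


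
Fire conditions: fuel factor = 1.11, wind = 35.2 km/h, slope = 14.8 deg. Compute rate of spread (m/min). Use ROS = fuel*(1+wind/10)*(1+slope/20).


Formula: ROS = fuel * (1 + wind/10) * (1 + slope/20)
Wind factor = 1 + 35.2/10 = 4.52
Slope factor = 1 + 14.8/20 = 1.74
ROS = 1.11 * 4.52 * 1.74 = 8.73 m/min

8.73


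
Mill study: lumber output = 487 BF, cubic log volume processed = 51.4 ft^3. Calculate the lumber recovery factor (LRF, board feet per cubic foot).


Formula: LRF = Lumber Output (BF) / Log Input (ft^3)
LRF = 487 BF / 51.4 ft^3
LRF = 9.47 BF/ft^3

9.47


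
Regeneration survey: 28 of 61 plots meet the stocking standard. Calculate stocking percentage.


Formula: Stocking % = stocked plots / total plots * 100
Stocking = 28 / 61 * 100
Stocking = 0.459 * 100 = 45.9%

45.9


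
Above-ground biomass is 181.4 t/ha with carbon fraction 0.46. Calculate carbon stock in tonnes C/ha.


Formula: Carbon Stock = Biomass * Carbon Fraction
C = 181.4 t/ha * 0.46
C = 83.4 t C/ha

83.4


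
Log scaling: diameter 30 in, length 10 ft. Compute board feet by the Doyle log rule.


Doyle: BF = (D - 4)^2 * L / 16
Adjusted diameter = 30 - 4 = 26 in
(D-4)^2 = 26^2 = 676
BF = 676 * 10 / 16 = 423 BF

423


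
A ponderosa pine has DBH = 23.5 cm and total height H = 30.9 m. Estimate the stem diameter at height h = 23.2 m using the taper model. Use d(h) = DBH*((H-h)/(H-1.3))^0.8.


Taper: d(h) = DBH * ((H - h) / (H - 1.3))^0.8
Numerator = H - h = 30.9 - 23.2 = 7.7 m
Denominator = H - 1.3 = 30.9 - 1.3 = 29.6 m
Ratio = 7.7 / 29.6 = 0.26014
d = 23.5 * 0.26014^0.8 = 8.0 cm

8.0


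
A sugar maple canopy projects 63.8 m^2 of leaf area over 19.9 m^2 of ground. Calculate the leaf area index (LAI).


Formula: LAI = total leaf area / ground area  (dimensionless)
LAI = 63.8 m^2 / 19.9 m^2
LAI = 3.21

3.21


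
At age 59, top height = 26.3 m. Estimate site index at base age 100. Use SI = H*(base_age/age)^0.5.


Formula: SI = H_dom * (base_age / age)^0.5
Age ratio = 100 / 59 = 1.69492
sqrt(age_ratio) = 1.30189
SI = 26.3 * 1.30189 = 34.2 m

34.2


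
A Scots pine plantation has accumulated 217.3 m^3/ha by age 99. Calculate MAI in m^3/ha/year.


Formula: MAI = Total Volume / Stand Age
MAI = 217.3 m^3/ha / 99 years
MAI = 2.19 m^3/ha/year

2.19
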